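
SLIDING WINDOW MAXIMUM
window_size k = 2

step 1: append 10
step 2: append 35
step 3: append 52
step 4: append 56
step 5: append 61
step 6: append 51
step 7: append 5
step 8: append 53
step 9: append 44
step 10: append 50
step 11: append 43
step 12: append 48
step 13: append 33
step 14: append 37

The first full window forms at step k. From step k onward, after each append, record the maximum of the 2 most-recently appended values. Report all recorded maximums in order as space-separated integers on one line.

step 1: append 10 -> window=[10] (not full yet)
step 2: append 35 -> window=[10, 35] -> max=35
step 3: append 52 -> window=[35, 52] -> max=52
step 4: append 56 -> window=[52, 56] -> max=56
step 5: append 61 -> window=[56, 61] -> max=61
step 6: append 51 -> window=[61, 51] -> max=61
step 7: append 5 -> window=[51, 5] -> max=51
step 8: append 53 -> window=[5, 53] -> max=53
step 9: append 44 -> window=[53, 44] -> max=53
step 10: append 50 -> window=[44, 50] -> max=50
step 11: append 43 -> window=[50, 43] -> max=50
step 12: append 48 -> window=[43, 48] -> max=48
step 13: append 33 -> window=[48, 33] -> max=48
step 14: append 37 -> window=[33, 37] -> max=37

Answer: 35 52 56 61 61 51 53 53 50 50 48 48 37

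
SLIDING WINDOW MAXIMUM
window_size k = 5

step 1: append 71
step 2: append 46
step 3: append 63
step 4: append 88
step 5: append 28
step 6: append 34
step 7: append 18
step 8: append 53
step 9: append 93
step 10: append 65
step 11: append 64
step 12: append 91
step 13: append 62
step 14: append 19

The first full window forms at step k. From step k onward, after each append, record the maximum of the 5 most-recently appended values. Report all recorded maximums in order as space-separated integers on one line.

step 1: append 71 -> window=[71] (not full yet)
step 2: append 46 -> window=[71, 46] (not full yet)
step 3: append 63 -> window=[71, 46, 63] (not full yet)
step 4: append 88 -> window=[71, 46, 63, 88] (not full yet)
step 5: append 28 -> window=[71, 46, 63, 88, 28] -> max=88
step 6: append 34 -> window=[46, 63, 88, 28, 34] -> max=88
step 7: append 18 -> window=[63, 88, 28, 34, 18] -> max=88
step 8: append 53 -> window=[88, 28, 34, 18, 53] -> max=88
step 9: append 93 -> window=[28, 34, 18, 53, 93] -> max=93
step 10: append 65 -> window=[34, 18, 53, 93, 65] -> max=93
step 11: append 64 -> window=[18, 53, 93, 65, 64] -> max=93
step 12: append 91 -> window=[53, 93, 65, 64, 91] -> max=93
step 13: append 62 -> window=[93, 65, 64, 91, 62] -> max=93
step 14: append 19 -> window=[65, 64, 91, 62, 19] -> max=91

Answer: 88 88 88 88 93 93 93 93 93 91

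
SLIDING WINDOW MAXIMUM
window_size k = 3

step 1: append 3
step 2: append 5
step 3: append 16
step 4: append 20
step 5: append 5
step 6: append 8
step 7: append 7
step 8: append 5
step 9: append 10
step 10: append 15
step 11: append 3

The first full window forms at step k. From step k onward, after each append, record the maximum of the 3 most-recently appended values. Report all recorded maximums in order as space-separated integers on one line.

step 1: append 3 -> window=[3] (not full yet)
step 2: append 5 -> window=[3, 5] (not full yet)
step 3: append 16 -> window=[3, 5, 16] -> max=16
step 4: append 20 -> window=[5, 16, 20] -> max=20
step 5: append 5 -> window=[16, 20, 5] -> max=20
step 6: append 8 -> window=[20, 5, 8] -> max=20
step 7: append 7 -> window=[5, 8, 7] -> max=8
step 8: append 5 -> window=[8, 7, 5] -> max=8
step 9: append 10 -> window=[7, 5, 10] -> max=10
step 10: append 15 -> window=[5, 10, 15] -> max=15
step 11: append 3 -> window=[10, 15, 3] -> max=15

Answer: 16 20 20 20 8 8 10 15 15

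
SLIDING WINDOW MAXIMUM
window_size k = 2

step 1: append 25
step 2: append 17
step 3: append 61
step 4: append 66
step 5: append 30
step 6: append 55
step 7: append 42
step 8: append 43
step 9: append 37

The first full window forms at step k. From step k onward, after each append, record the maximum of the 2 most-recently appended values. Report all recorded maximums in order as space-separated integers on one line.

step 1: append 25 -> window=[25] (not full yet)
step 2: append 17 -> window=[25, 17] -> max=25
step 3: append 61 -> window=[17, 61] -> max=61
step 4: append 66 -> window=[61, 66] -> max=66
step 5: append 30 -> window=[66, 30] -> max=66
step 6: append 55 -> window=[30, 55] -> max=55
step 7: append 42 -> window=[55, 42] -> max=55
step 8: append 43 -> window=[42, 43] -> max=43
step 9: append 37 -> window=[43, 37] -> max=43

Answer: 25 61 66 66 55 55 43 43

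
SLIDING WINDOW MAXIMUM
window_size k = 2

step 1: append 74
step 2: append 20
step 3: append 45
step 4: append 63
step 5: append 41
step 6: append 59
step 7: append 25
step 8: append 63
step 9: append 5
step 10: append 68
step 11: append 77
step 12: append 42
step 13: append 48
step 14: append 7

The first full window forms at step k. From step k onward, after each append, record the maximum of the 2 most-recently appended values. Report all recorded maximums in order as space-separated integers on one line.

step 1: append 74 -> window=[74] (not full yet)
step 2: append 20 -> window=[74, 20] -> max=74
step 3: append 45 -> window=[20, 45] -> max=45
step 4: append 63 -> window=[45, 63] -> max=63
step 5: append 41 -> window=[63, 41] -> max=63
step 6: append 59 -> window=[41, 59] -> max=59
step 7: append 25 -> window=[59, 25] -> max=59
step 8: append 63 -> window=[25, 63] -> max=63
step 9: append 5 -> window=[63, 5] -> max=63
step 10: append 68 -> window=[5, 68] -> max=68
step 11: append 77 -> window=[68, 77] -> max=77
step 12: append 42 -> window=[77, 42] -> max=77
step 13: append 48 -> window=[42, 48] -> max=48
step 14: append 7 -> window=[48, 7] -> max=48

Answer: 74 45 63 63 59 59 63 63 68 77 77 48 48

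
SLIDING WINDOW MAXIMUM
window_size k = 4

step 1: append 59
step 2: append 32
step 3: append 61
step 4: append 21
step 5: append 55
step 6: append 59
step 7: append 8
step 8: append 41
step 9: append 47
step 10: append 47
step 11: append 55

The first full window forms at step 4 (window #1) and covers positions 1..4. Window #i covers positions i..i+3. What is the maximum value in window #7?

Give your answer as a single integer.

step 1: append 59 -> window=[59] (not full yet)
step 2: append 32 -> window=[59, 32] (not full yet)
step 3: append 61 -> window=[59, 32, 61] (not full yet)
step 4: append 21 -> window=[59, 32, 61, 21] -> max=61
step 5: append 55 -> window=[32, 61, 21, 55] -> max=61
step 6: append 59 -> window=[61, 21, 55, 59] -> max=61
step 7: append 8 -> window=[21, 55, 59, 8] -> max=59
step 8: append 41 -> window=[55, 59, 8, 41] -> max=59
step 9: append 47 -> window=[59, 8, 41, 47] -> max=59
step 10: append 47 -> window=[8, 41, 47, 47] -> max=47
Window #7 max = 47

Answer: 47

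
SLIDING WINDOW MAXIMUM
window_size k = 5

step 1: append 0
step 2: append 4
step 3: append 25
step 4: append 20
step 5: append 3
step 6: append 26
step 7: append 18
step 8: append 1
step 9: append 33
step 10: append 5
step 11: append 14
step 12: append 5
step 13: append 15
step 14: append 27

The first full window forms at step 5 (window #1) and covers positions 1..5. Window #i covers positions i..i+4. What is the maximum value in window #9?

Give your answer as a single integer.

step 1: append 0 -> window=[0] (not full yet)
step 2: append 4 -> window=[0, 4] (not full yet)
step 3: append 25 -> window=[0, 4, 25] (not full yet)
step 4: append 20 -> window=[0, 4, 25, 20] (not full yet)
step 5: append 3 -> window=[0, 4, 25, 20, 3] -> max=25
step 6: append 26 -> window=[4, 25, 20, 3, 26] -> max=26
step 7: append 18 -> window=[25, 20, 3, 26, 18] -> max=26
step 8: append 1 -> window=[20, 3, 26, 18, 1] -> max=26
step 9: append 33 -> window=[3, 26, 18, 1, 33] -> max=33
step 10: append 5 -> window=[26, 18, 1, 33, 5] -> max=33
step 11: append 14 -> window=[18, 1, 33, 5, 14] -> max=33
step 12: append 5 -> window=[1, 33, 5, 14, 5] -> max=33
step 13: append 15 -> window=[33, 5, 14, 5, 15] -> max=33
Window #9 max = 33

Answer: 33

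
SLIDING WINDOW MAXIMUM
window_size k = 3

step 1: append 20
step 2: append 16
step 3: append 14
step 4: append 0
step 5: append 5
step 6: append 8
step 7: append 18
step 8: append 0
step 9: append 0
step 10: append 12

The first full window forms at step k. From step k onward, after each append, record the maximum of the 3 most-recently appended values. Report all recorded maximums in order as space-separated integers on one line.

Answer: 20 16 14 8 18 18 18 12

Derivation:
step 1: append 20 -> window=[20] (not full yet)
step 2: append 16 -> window=[20, 16] (not full yet)
step 3: append 14 -> window=[20, 16, 14] -> max=20
step 4: append 0 -> window=[16, 14, 0] -> max=16
step 5: append 5 -> window=[14, 0, 5] -> max=14
step 6: append 8 -> window=[0, 5, 8] -> max=8
step 7: append 18 -> window=[5, 8, 18] -> max=18
step 8: append 0 -> window=[8, 18, 0] -> max=18
step 9: append 0 -> window=[18, 0, 0] -> max=18
step 10: append 12 -> window=[0, 0, 12] -> max=12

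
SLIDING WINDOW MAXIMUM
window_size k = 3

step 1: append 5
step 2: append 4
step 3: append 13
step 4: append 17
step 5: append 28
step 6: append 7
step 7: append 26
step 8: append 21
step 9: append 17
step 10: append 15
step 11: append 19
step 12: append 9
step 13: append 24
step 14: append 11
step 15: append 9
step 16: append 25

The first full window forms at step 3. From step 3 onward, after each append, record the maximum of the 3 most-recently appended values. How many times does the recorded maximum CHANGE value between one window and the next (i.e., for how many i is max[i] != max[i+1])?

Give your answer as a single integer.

step 1: append 5 -> window=[5] (not full yet)
step 2: append 4 -> window=[5, 4] (not full yet)
step 3: append 13 -> window=[5, 4, 13] -> max=13
step 4: append 17 -> window=[4, 13, 17] -> max=17
step 5: append 28 -> window=[13, 17, 28] -> max=28
step 6: append 7 -> window=[17, 28, 7] -> max=28
step 7: append 26 -> window=[28, 7, 26] -> max=28
step 8: append 21 -> window=[7, 26, 21] -> max=26
step 9: append 17 -> window=[26, 21, 17] -> max=26
step 10: append 15 -> window=[21, 17, 15] -> max=21
step 11: append 19 -> window=[17, 15, 19] -> max=19
step 12: append 9 -> window=[15, 19, 9] -> max=19
step 13: append 24 -> window=[19, 9, 24] -> max=24
step 14: append 11 -> window=[9, 24, 11] -> max=24
step 15: append 9 -> window=[24, 11, 9] -> max=24
step 16: append 25 -> window=[11, 9, 25] -> max=25
Recorded maximums: 13 17 28 28 28 26 26 21 19 19 24 24 24 25
Changes between consecutive maximums: 7

Answer: 7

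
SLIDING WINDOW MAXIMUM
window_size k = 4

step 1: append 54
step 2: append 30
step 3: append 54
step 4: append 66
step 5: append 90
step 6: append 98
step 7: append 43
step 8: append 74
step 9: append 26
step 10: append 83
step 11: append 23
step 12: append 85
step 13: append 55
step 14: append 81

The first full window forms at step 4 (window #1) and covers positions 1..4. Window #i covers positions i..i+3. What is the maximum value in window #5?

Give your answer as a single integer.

step 1: append 54 -> window=[54] (not full yet)
step 2: append 30 -> window=[54, 30] (not full yet)
step 3: append 54 -> window=[54, 30, 54] (not full yet)
step 4: append 66 -> window=[54, 30, 54, 66] -> max=66
step 5: append 90 -> window=[30, 54, 66, 90] -> max=90
step 6: append 98 -> window=[54, 66, 90, 98] -> max=98
step 7: append 43 -> window=[66, 90, 98, 43] -> max=98
step 8: append 74 -> window=[90, 98, 43, 74] -> max=98
Window #5 max = 98

Answer: 98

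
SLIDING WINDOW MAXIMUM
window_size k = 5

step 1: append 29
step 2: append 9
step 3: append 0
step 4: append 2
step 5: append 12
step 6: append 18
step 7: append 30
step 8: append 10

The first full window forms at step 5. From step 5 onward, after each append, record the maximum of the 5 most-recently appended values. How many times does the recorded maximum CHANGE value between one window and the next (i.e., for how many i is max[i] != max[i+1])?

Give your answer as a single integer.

step 1: append 29 -> window=[29] (not full yet)
step 2: append 9 -> window=[29, 9] (not full yet)
step 3: append 0 -> window=[29, 9, 0] (not full yet)
step 4: append 2 -> window=[29, 9, 0, 2] (not full yet)
step 5: append 12 -> window=[29, 9, 0, 2, 12] -> max=29
step 6: append 18 -> window=[9, 0, 2, 12, 18] -> max=18
step 7: append 30 -> window=[0, 2, 12, 18, 30] -> max=30
step 8: append 10 -> window=[2, 12, 18, 30, 10] -> max=30
Recorded maximums: 29 18 30 30
Changes between consecutive maximums: 2

Answer: 2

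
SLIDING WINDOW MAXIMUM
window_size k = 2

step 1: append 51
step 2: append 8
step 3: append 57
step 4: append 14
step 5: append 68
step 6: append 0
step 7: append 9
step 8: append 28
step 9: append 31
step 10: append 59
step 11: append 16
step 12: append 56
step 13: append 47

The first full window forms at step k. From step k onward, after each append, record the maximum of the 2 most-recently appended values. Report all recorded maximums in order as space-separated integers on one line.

step 1: append 51 -> window=[51] (not full yet)
step 2: append 8 -> window=[51, 8] -> max=51
step 3: append 57 -> window=[8, 57] -> max=57
step 4: append 14 -> window=[57, 14] -> max=57
step 5: append 68 -> window=[14, 68] -> max=68
step 6: append 0 -> window=[68, 0] -> max=68
step 7: append 9 -> window=[0, 9] -> max=9
step 8: append 28 -> window=[9, 28] -> max=28
step 9: append 31 -> window=[28, 31] -> max=31
step 10: append 59 -> window=[31, 59] -> max=59
step 11: append 16 -> window=[59, 16] -> max=59
step 12: append 56 -> window=[16, 56] -> max=56
step 13: append 47 -> window=[56, 47] -> max=56

Answer: 51 57 57 68 68 9 28 31 59 59 56 56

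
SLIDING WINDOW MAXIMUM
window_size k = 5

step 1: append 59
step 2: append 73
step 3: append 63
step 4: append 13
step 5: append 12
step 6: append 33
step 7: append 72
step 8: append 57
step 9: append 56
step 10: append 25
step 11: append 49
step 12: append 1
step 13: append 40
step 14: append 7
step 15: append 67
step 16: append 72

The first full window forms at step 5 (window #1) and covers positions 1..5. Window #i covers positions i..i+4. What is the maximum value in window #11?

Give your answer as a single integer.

step 1: append 59 -> window=[59] (not full yet)
step 2: append 73 -> window=[59, 73] (not full yet)
step 3: append 63 -> window=[59, 73, 63] (not full yet)
step 4: append 13 -> window=[59, 73, 63, 13] (not full yet)
step 5: append 12 -> window=[59, 73, 63, 13, 12] -> max=73
step 6: append 33 -> window=[73, 63, 13, 12, 33] -> max=73
step 7: append 72 -> window=[63, 13, 12, 33, 72] -> max=72
step 8: append 57 -> window=[13, 12, 33, 72, 57] -> max=72
step 9: append 56 -> window=[12, 33, 72, 57, 56] -> max=72
step 10: append 25 -> window=[33, 72, 57, 56, 25] -> max=72
step 11: append 49 -> window=[72, 57, 56, 25, 49] -> max=72
step 12: append 1 -> window=[57, 56, 25, 49, 1] -> max=57
step 13: append 40 -> window=[56, 25, 49, 1, 40] -> max=56
step 14: append 7 -> window=[25, 49, 1, 40, 7] -> max=49
step 15: append 67 -> window=[49, 1, 40, 7, 67] -> max=67
Window #11 max = 67

Answer: 67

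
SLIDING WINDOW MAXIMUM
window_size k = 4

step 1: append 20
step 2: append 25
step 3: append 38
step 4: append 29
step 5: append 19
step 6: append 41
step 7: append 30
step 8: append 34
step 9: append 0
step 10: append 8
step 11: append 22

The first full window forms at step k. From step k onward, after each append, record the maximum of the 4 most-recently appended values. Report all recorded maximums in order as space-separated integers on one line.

Answer: 38 38 41 41 41 41 34 34

Derivation:
step 1: append 20 -> window=[20] (not full yet)
step 2: append 25 -> window=[20, 25] (not full yet)
step 3: append 38 -> window=[20, 25, 38] (not full yet)
step 4: append 29 -> window=[20, 25, 38, 29] -> max=38
step 5: append 19 -> window=[25, 38, 29, 19] -> max=38
step 6: append 41 -> window=[38, 29, 19, 41] -> max=41
step 7: append 30 -> window=[29, 19, 41, 30] -> max=41
step 8: append 34 -> window=[19, 41, 30, 34] -> max=41
step 9: append 0 -> window=[41, 30, 34, 0] -> max=41
step 10: append 8 -> window=[30, 34, 0, 8] -> max=34
step 11: append 22 -> window=[34, 0, 8, 22] -> max=34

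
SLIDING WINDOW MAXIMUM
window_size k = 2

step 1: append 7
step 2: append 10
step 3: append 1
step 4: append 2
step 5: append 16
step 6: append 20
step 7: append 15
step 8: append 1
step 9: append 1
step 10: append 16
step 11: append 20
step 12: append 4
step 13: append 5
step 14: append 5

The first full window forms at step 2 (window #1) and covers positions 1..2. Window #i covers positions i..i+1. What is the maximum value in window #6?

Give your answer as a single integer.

step 1: append 7 -> window=[7] (not full yet)
step 2: append 10 -> window=[7, 10] -> max=10
step 3: append 1 -> window=[10, 1] -> max=10
step 4: append 2 -> window=[1, 2] -> max=2
step 5: append 16 -> window=[2, 16] -> max=16
step 6: append 20 -> window=[16, 20] -> max=20
step 7: append 15 -> window=[20, 15] -> max=20
Window #6 max = 20

Answer: 20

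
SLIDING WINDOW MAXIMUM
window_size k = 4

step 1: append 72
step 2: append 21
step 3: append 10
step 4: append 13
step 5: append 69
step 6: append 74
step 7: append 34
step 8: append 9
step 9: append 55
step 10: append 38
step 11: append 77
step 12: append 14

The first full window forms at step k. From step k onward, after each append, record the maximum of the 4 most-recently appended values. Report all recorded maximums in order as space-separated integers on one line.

step 1: append 72 -> window=[72] (not full yet)
step 2: append 21 -> window=[72, 21] (not full yet)
step 3: append 10 -> window=[72, 21, 10] (not full yet)
step 4: append 13 -> window=[72, 21, 10, 13] -> max=72
step 5: append 69 -> window=[21, 10, 13, 69] -> max=69
step 6: append 74 -> window=[10, 13, 69, 74] -> max=74
step 7: append 34 -> window=[13, 69, 74, 34] -> max=74
step 8: append 9 -> window=[69, 74, 34, 9] -> max=74
step 9: append 55 -> window=[74, 34, 9, 55] -> max=74
step 10: append 38 -> window=[34, 9, 55, 38] -> max=55
step 11: append 77 -> window=[9, 55, 38, 77] -> max=77
step 12: append 14 -> window=[55, 38, 77, 14] -> max=77

Answer: 72 69 74 74 74 74 55 77 77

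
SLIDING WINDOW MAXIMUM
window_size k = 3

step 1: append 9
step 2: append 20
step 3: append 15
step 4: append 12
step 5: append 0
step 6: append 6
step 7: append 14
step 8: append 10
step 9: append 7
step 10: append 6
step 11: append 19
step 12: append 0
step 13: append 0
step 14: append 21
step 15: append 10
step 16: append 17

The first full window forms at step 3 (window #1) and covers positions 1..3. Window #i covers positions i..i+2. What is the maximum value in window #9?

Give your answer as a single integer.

Answer: 19

Derivation:
step 1: append 9 -> window=[9] (not full yet)
step 2: append 20 -> window=[9, 20] (not full yet)
step 3: append 15 -> window=[9, 20, 15] -> max=20
step 4: append 12 -> window=[20, 15, 12] -> max=20
step 5: append 0 -> window=[15, 12, 0] -> max=15
step 6: append 6 -> window=[12, 0, 6] -> max=12
step 7: append 14 -> window=[0, 6, 14] -> max=14
step 8: append 10 -> window=[6, 14, 10] -> max=14
step 9: append 7 -> window=[14, 10, 7] -> max=14
step 10: append 6 -> window=[10, 7, 6] -> max=10
step 11: append 19 -> window=[7, 6, 19] -> max=19
Window #9 max = 19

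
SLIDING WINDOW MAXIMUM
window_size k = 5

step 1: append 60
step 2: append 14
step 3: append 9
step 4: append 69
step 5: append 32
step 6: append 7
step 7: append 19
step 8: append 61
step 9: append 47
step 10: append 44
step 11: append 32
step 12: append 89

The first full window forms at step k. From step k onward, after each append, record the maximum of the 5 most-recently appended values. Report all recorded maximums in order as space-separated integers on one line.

Answer: 69 69 69 69 61 61 61 89

Derivation:
step 1: append 60 -> window=[60] (not full yet)
step 2: append 14 -> window=[60, 14] (not full yet)
step 3: append 9 -> window=[60, 14, 9] (not full yet)
step 4: append 69 -> window=[60, 14, 9, 69] (not full yet)
step 5: append 32 -> window=[60, 14, 9, 69, 32] -> max=69
step 6: append 7 -> window=[14, 9, 69, 32, 7] -> max=69
step 7: append 19 -> window=[9, 69, 32, 7, 19] -> max=69
step 8: append 61 -> window=[69, 32, 7, 19, 61] -> max=69
step 9: append 47 -> window=[32, 7, 19, 61, 47] -> max=61
step 10: append 44 -> window=[7, 19, 61, 47, 44] -> max=61
step 11: append 32 -> window=[19, 61, 47, 44, 32] -> max=61
step 12: append 89 -> window=[61, 47, 44, 32, 89] -> max=89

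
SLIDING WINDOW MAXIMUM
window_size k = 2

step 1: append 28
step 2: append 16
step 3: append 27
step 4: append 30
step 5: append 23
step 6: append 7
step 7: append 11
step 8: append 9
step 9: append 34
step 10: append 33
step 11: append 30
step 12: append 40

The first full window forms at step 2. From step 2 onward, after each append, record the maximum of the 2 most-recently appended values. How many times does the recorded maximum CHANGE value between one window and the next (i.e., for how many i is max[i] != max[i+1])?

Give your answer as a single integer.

step 1: append 28 -> window=[28] (not full yet)
step 2: append 16 -> window=[28, 16] -> max=28
step 3: append 27 -> window=[16, 27] -> max=27
step 4: append 30 -> window=[27, 30] -> max=30
step 5: append 23 -> window=[30, 23] -> max=30
step 6: append 7 -> window=[23, 7] -> max=23
step 7: append 11 -> window=[7, 11] -> max=11
step 8: append 9 -> window=[11, 9] -> max=11
step 9: append 34 -> window=[9, 34] -> max=34
step 10: append 33 -> window=[34, 33] -> max=34
step 11: append 30 -> window=[33, 30] -> max=33
step 12: append 40 -> window=[30, 40] -> max=40
Recorded maximums: 28 27 30 30 23 11 11 34 34 33 40
Changes between consecutive maximums: 7

Answer: 7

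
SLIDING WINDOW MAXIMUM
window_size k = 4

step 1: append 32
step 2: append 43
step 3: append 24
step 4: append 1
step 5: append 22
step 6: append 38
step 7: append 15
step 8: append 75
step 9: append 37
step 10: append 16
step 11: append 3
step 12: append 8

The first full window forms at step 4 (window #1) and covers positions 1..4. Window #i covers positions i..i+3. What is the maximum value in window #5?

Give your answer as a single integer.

Answer: 75

Derivation:
step 1: append 32 -> window=[32] (not full yet)
step 2: append 43 -> window=[32, 43] (not full yet)
step 3: append 24 -> window=[32, 43, 24] (not full yet)
step 4: append 1 -> window=[32, 43, 24, 1] -> max=43
step 5: append 22 -> window=[43, 24, 1, 22] -> max=43
step 6: append 38 -> window=[24, 1, 22, 38] -> max=38
step 7: append 15 -> window=[1, 22, 38, 15] -> max=38
step 8: append 75 -> window=[22, 38, 15, 75] -> max=75
Window #5 max = 75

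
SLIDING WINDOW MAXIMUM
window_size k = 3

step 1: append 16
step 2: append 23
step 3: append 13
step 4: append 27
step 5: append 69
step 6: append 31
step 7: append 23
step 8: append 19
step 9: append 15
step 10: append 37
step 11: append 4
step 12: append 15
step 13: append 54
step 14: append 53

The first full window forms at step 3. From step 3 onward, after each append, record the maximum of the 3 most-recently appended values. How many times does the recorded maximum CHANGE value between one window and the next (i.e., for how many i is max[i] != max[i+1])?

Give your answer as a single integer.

step 1: append 16 -> window=[16] (not full yet)
step 2: append 23 -> window=[16, 23] (not full yet)
step 3: append 13 -> window=[16, 23, 13] -> max=23
step 4: append 27 -> window=[23, 13, 27] -> max=27
step 5: append 69 -> window=[13, 27, 69] -> max=69
step 6: append 31 -> window=[27, 69, 31] -> max=69
step 7: append 23 -> window=[69, 31, 23] -> max=69
step 8: append 19 -> window=[31, 23, 19] -> max=31
step 9: append 15 -> window=[23, 19, 15] -> max=23
step 10: append 37 -> window=[19, 15, 37] -> max=37
step 11: append 4 -> window=[15, 37, 4] -> max=37
step 12: append 15 -> window=[37, 4, 15] -> max=37
step 13: append 54 -> window=[4, 15, 54] -> max=54
step 14: append 53 -> window=[15, 54, 53] -> max=54
Recorded maximums: 23 27 69 69 69 31 23 37 37 37 54 54
Changes between consecutive maximums: 6

Answer: 6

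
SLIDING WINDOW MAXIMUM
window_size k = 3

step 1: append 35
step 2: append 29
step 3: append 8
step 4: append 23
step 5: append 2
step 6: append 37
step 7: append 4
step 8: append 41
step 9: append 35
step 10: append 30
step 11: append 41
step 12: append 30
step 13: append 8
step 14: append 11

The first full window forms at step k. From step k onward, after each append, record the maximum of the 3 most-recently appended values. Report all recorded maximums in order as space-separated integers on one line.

Answer: 35 29 23 37 37 41 41 41 41 41 41 30

Derivation:
step 1: append 35 -> window=[35] (not full yet)
step 2: append 29 -> window=[35, 29] (not full yet)
step 3: append 8 -> window=[35, 29, 8] -> max=35
step 4: append 23 -> window=[29, 8, 23] -> max=29
step 5: append 2 -> window=[8, 23, 2] -> max=23
step 6: append 37 -> window=[23, 2, 37] -> max=37
step 7: append 4 -> window=[2, 37, 4] -> max=37
step 8: append 41 -> window=[37, 4, 41] -> max=41
step 9: append 35 -> window=[4, 41, 35] -> max=41
step 10: append 30 -> window=[41, 35, 30] -> max=41
step 11: append 41 -> window=[35, 30, 41] -> max=41
step 12: append 30 -> window=[30, 41, 30] -> max=41
step 13: append 8 -> window=[41, 30, 8] -> max=41
step 14: append 11 -> window=[30, 8, 11] -> max=30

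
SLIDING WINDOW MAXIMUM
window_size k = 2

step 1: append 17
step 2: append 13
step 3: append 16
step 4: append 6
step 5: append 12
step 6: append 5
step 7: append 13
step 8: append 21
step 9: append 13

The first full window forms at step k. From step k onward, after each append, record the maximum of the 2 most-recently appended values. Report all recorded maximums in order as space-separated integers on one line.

Answer: 17 16 16 12 12 13 21 21

Derivation:
step 1: append 17 -> window=[17] (not full yet)
step 2: append 13 -> window=[17, 13] -> max=17
step 3: append 16 -> window=[13, 16] -> max=16
step 4: append 6 -> window=[16, 6] -> max=16
step 5: append 12 -> window=[6, 12] -> max=12
step 6: append 5 -> window=[12, 5] -> max=12
step 7: append 13 -> window=[5, 13] -> max=13
step 8: append 21 -> window=[13, 21] -> max=21
step 9: append 13 -> window=[21, 13] -> max=21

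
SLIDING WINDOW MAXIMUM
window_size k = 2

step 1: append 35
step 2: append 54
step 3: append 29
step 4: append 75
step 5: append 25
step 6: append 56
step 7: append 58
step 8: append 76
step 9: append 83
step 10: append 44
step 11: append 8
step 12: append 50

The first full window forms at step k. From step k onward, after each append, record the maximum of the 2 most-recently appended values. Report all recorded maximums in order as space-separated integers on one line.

Answer: 54 54 75 75 56 58 76 83 83 44 50

Derivation:
step 1: append 35 -> window=[35] (not full yet)
step 2: append 54 -> window=[35, 54] -> max=54
step 3: append 29 -> window=[54, 29] -> max=54
step 4: append 75 -> window=[29, 75] -> max=75
step 5: append 25 -> window=[75, 25] -> max=75
step 6: append 56 -> window=[25, 56] -> max=56
step 7: append 58 -> window=[56, 58] -> max=58
step 8: append 76 -> window=[58, 76] -> max=76
step 9: append 83 -> window=[76, 83] -> max=83
step 10: append 44 -> window=[83, 44] -> max=83
step 11: append 8 -> window=[44, 8] -> max=44
step 12: append 50 -> window=[8, 50] -> max=50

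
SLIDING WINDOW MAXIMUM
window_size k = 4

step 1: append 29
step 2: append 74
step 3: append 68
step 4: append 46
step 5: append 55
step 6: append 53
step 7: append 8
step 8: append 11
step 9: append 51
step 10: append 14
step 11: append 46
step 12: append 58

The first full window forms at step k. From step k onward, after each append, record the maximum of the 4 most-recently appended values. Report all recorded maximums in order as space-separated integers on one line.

step 1: append 29 -> window=[29] (not full yet)
step 2: append 74 -> window=[29, 74] (not full yet)
step 3: append 68 -> window=[29, 74, 68] (not full yet)
step 4: append 46 -> window=[29, 74, 68, 46] -> max=74
step 5: append 55 -> window=[74, 68, 46, 55] -> max=74
step 6: append 53 -> window=[68, 46, 55, 53] -> max=68
step 7: append 8 -> window=[46, 55, 53, 8] -> max=55
step 8: append 11 -> window=[55, 53, 8, 11] -> max=55
step 9: append 51 -> window=[53, 8, 11, 51] -> max=53
step 10: append 14 -> window=[8, 11, 51, 14] -> max=51
step 11: append 46 -> window=[11, 51, 14, 46] -> max=51
step 12: append 58 -> window=[51, 14, 46, 58] -> max=58

Answer: 74 74 68 55 55 53 51 51 58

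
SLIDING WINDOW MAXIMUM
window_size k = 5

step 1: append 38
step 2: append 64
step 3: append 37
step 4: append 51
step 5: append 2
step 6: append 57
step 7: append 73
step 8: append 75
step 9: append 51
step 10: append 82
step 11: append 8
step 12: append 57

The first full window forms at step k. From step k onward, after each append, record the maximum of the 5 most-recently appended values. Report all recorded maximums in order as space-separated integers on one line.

step 1: append 38 -> window=[38] (not full yet)
step 2: append 64 -> window=[38, 64] (not full yet)
step 3: append 37 -> window=[38, 64, 37] (not full yet)
step 4: append 51 -> window=[38, 64, 37, 51] (not full yet)
step 5: append 2 -> window=[38, 64, 37, 51, 2] -> max=64
step 6: append 57 -> window=[64, 37, 51, 2, 57] -> max=64
step 7: append 73 -> window=[37, 51, 2, 57, 73] -> max=73
step 8: append 75 -> window=[51, 2, 57, 73, 75] -> max=75
step 9: append 51 -> window=[2, 57, 73, 75, 51] -> max=75
step 10: append 82 -> window=[57, 73, 75, 51, 82] -> max=82
step 11: append 8 -> window=[73, 75, 51, 82, 8] -> max=82
step 12: append 57 -> window=[75, 51, 82, 8, 57] -> max=82

Answer: 64 64 73 75 75 82 82 82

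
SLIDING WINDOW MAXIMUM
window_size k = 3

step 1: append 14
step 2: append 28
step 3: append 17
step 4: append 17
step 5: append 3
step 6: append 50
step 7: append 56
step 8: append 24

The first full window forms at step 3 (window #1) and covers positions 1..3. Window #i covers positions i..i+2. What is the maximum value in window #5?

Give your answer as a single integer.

step 1: append 14 -> window=[14] (not full yet)
step 2: append 28 -> window=[14, 28] (not full yet)
step 3: append 17 -> window=[14, 28, 17] -> max=28
step 4: append 17 -> window=[28, 17, 17] -> max=28
step 5: append 3 -> window=[17, 17, 3] -> max=17
step 6: append 50 -> window=[17, 3, 50] -> max=50
step 7: append 56 -> window=[3, 50, 56] -> max=56
Window #5 max = 56

Answer: 56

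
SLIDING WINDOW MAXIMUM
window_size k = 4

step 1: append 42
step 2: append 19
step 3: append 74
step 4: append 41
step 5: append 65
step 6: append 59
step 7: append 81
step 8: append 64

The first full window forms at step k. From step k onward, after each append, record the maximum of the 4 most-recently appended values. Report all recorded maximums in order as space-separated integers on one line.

Answer: 74 74 74 81 81

Derivation:
step 1: append 42 -> window=[42] (not full yet)
step 2: append 19 -> window=[42, 19] (not full yet)
step 3: append 74 -> window=[42, 19, 74] (not full yet)
step 4: append 41 -> window=[42, 19, 74, 41] -> max=74
step 5: append 65 -> window=[19, 74, 41, 65] -> max=74
step 6: append 59 -> window=[74, 41, 65, 59] -> max=74
step 7: append 81 -> window=[41, 65, 59, 81] -> max=81
step 8: append 64 -> window=[65, 59, 81, 64] -> max=81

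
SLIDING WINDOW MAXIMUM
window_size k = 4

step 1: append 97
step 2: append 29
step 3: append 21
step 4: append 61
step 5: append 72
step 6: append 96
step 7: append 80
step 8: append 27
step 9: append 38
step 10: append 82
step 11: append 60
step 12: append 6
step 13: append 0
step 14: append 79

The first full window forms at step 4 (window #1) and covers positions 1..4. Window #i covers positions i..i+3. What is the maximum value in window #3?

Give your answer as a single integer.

step 1: append 97 -> window=[97] (not full yet)
step 2: append 29 -> window=[97, 29] (not full yet)
step 3: append 21 -> window=[97, 29, 21] (not full yet)
step 4: append 61 -> window=[97, 29, 21, 61] -> max=97
step 5: append 72 -> window=[29, 21, 61, 72] -> max=72
step 6: append 96 -> window=[21, 61, 72, 96] -> max=96
Window #3 max = 96

Answer: 96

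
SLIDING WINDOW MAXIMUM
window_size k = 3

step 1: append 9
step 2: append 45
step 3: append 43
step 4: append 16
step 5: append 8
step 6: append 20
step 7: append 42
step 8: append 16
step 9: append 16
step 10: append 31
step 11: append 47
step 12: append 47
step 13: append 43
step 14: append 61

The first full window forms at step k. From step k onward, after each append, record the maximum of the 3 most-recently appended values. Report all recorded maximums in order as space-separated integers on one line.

step 1: append 9 -> window=[9] (not full yet)
step 2: append 45 -> window=[9, 45] (not full yet)
step 3: append 43 -> window=[9, 45, 43] -> max=45
step 4: append 16 -> window=[45, 43, 16] -> max=45
step 5: append 8 -> window=[43, 16, 8] -> max=43
step 6: append 20 -> window=[16, 8, 20] -> max=20
step 7: append 42 -> window=[8, 20, 42] -> max=42
step 8: append 16 -> window=[20, 42, 16] -> max=42
step 9: append 16 -> window=[42, 16, 16] -> max=42
step 10: append 31 -> window=[16, 16, 31] -> max=31
step 11: append 47 -> window=[16, 31, 47] -> max=47
step 12: append 47 -> window=[31, 47, 47] -> max=47
step 13: append 43 -> window=[47, 47, 43] -> max=47
step 14: append 61 -> window=[47, 43, 61] -> max=61

Answer: 45 45 43 20 42 42 42 31 47 47 47 61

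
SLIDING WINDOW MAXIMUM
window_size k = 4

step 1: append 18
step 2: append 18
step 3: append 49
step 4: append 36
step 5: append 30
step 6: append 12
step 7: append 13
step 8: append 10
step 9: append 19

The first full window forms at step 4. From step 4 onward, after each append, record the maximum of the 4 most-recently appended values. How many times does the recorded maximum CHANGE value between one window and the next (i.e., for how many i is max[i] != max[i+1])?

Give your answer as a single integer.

Answer: 3

Derivation:
step 1: append 18 -> window=[18] (not full yet)
step 2: append 18 -> window=[18, 18] (not full yet)
step 3: append 49 -> window=[18, 18, 49] (not full yet)
step 4: append 36 -> window=[18, 18, 49, 36] -> max=49
step 5: append 30 -> window=[18, 49, 36, 30] -> max=49
step 6: append 12 -> window=[49, 36, 30, 12] -> max=49
step 7: append 13 -> window=[36, 30, 12, 13] -> max=36
step 8: append 10 -> window=[30, 12, 13, 10] -> max=30
step 9: append 19 -> window=[12, 13, 10, 19] -> max=19
Recorded maximums: 49 49 49 36 30 19
Changes between consecutive maximums: 3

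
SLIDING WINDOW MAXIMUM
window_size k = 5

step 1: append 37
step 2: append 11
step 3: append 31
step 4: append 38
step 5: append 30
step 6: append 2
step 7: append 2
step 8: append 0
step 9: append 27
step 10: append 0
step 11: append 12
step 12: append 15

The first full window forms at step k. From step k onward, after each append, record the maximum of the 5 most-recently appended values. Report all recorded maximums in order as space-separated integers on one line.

Answer: 38 38 38 38 30 27 27 27

Derivation:
step 1: append 37 -> window=[37] (not full yet)
step 2: append 11 -> window=[37, 11] (not full yet)
step 3: append 31 -> window=[37, 11, 31] (not full yet)
step 4: append 38 -> window=[37, 11, 31, 38] (not full yet)
step 5: append 30 -> window=[37, 11, 31, 38, 30] -> max=38
step 6: append 2 -> window=[11, 31, 38, 30, 2] -> max=38
step 7: append 2 -> window=[31, 38, 30, 2, 2] -> max=38
step 8: append 0 -> window=[38, 30, 2, 2, 0] -> max=38
step 9: append 27 -> window=[30, 2, 2, 0, 27] -> max=30
step 10: append 0 -> window=[2, 2, 0, 27, 0] -> max=27
step 11: append 12 -> window=[2, 0, 27, 0, 12] -> max=27
step 12: append 15 -> window=[0, 27, 0, 12, 15] -> max=27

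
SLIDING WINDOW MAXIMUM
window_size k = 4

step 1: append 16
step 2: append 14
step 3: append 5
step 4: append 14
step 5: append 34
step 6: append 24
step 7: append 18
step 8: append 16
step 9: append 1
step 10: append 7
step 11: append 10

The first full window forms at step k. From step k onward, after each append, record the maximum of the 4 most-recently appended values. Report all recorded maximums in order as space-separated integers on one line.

step 1: append 16 -> window=[16] (not full yet)
step 2: append 14 -> window=[16, 14] (not full yet)
step 3: append 5 -> window=[16, 14, 5] (not full yet)
step 4: append 14 -> window=[16, 14, 5, 14] -> max=16
step 5: append 34 -> window=[14, 5, 14, 34] -> max=34
step 6: append 24 -> window=[5, 14, 34, 24] -> max=34
step 7: append 18 -> window=[14, 34, 24, 18] -> max=34
step 8: append 16 -> window=[34, 24, 18, 16] -> max=34
step 9: append 1 -> window=[24, 18, 16, 1] -> max=24
step 10: append 7 -> window=[18, 16, 1, 7] -> max=18
step 11: append 10 -> window=[16, 1, 7, 10] -> max=16

Answer: 16 34 34 34 34 24 18 16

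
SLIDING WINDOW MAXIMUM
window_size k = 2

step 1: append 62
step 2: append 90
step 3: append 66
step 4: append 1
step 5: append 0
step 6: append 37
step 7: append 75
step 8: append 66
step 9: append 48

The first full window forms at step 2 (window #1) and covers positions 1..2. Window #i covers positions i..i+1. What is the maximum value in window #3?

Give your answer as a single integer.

step 1: append 62 -> window=[62] (not full yet)
step 2: append 90 -> window=[62, 90] -> max=90
step 3: append 66 -> window=[90, 66] -> max=90
step 4: append 1 -> window=[66, 1] -> max=66
Window #3 max = 66

Answer: 66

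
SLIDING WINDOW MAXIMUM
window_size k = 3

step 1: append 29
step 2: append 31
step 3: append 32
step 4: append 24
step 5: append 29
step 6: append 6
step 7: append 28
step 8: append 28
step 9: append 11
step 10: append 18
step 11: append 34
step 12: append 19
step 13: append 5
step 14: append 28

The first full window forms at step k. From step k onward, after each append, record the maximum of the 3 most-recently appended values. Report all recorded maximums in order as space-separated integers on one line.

step 1: append 29 -> window=[29] (not full yet)
step 2: append 31 -> window=[29, 31] (not full yet)
step 3: append 32 -> window=[29, 31, 32] -> max=32
step 4: append 24 -> window=[31, 32, 24] -> max=32
step 5: append 29 -> window=[32, 24, 29] -> max=32
step 6: append 6 -> window=[24, 29, 6] -> max=29
step 7: append 28 -> window=[29, 6, 28] -> max=29
step 8: append 28 -> window=[6, 28, 28] -> max=28
step 9: append 11 -> window=[28, 28, 11] -> max=28
step 10: append 18 -> window=[28, 11, 18] -> max=28
step 11: append 34 -> window=[11, 18, 34] -> max=34
step 12: append 19 -> window=[18, 34, 19] -> max=34
step 13: append 5 -> window=[34, 19, 5] -> max=34
step 14: append 28 -> window=[19, 5, 28] -> max=28

Answer: 32 32 32 29 29 28 28 28 34 34 34 28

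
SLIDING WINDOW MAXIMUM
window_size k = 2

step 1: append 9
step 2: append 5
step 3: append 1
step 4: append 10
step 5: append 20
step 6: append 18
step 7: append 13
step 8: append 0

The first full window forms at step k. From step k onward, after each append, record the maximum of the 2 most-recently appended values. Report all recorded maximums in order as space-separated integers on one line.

step 1: append 9 -> window=[9] (not full yet)
step 2: append 5 -> window=[9, 5] -> max=9
step 3: append 1 -> window=[5, 1] -> max=5
step 4: append 10 -> window=[1, 10] -> max=10
step 5: append 20 -> window=[10, 20] -> max=20
step 6: append 18 -> window=[20, 18] -> max=20
step 7: append 13 -> window=[18, 13] -> max=18
step 8: append 0 -> window=[13, 0] -> max=13

Answer: 9 5 10 20 20 18 13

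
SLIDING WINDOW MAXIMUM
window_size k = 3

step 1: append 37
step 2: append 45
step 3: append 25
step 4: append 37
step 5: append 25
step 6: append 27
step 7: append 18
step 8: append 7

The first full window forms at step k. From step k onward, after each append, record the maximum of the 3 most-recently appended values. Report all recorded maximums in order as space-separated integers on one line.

step 1: append 37 -> window=[37] (not full yet)
step 2: append 45 -> window=[37, 45] (not full yet)
step 3: append 25 -> window=[37, 45, 25] -> max=45
step 4: append 37 -> window=[45, 25, 37] -> max=45
step 5: append 25 -> window=[25, 37, 25] -> max=37
step 6: append 27 -> window=[37, 25, 27] -> max=37
step 7: append 18 -> window=[25, 27, 18] -> max=27
step 8: append 7 -> window=[27, 18, 7] -> max=27

Answer: 45 45 37 37 27 27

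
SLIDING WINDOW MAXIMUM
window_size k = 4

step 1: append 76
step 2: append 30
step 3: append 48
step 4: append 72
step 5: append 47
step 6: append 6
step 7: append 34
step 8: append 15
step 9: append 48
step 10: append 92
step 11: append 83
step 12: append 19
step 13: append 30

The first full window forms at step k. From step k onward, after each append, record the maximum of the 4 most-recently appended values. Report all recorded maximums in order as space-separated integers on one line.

Answer: 76 72 72 72 47 48 92 92 92 92

Derivation:
step 1: append 76 -> window=[76] (not full yet)
step 2: append 30 -> window=[76, 30] (not full yet)
step 3: append 48 -> window=[76, 30, 48] (not full yet)
step 4: append 72 -> window=[76, 30, 48, 72] -> max=76
step 5: append 47 -> window=[30, 48, 72, 47] -> max=72
step 6: append 6 -> window=[48, 72, 47, 6] -> max=72
step 7: append 34 -> window=[72, 47, 6, 34] -> max=72
step 8: append 15 -> window=[47, 6, 34, 15] -> max=47
step 9: append 48 -> window=[6, 34, 15, 48] -> max=48
step 10: append 92 -> window=[34, 15, 48, 92] -> max=92
step 11: append 83 -> window=[15, 48, 92, 83] -> max=92
step 12: append 19 -> window=[48, 92, 83, 19] -> max=92
step 13: append 30 -> window=[92, 83, 19, 30] -> max=92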